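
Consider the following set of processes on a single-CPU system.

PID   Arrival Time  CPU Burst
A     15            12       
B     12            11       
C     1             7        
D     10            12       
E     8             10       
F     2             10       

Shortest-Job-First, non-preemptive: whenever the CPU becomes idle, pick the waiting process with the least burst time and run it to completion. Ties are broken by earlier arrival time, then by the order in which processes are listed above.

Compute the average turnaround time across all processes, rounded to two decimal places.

Gantt: | idle 0-1 | C 1-8 | F 8-18 | E 18-28 | B 28-39 | D 39-51 | A 51-63 |
Completion: A=63  B=39  C=8  D=51  E=28  F=18
Turnaround (C−A): A=48  B=27  C=7  D=41  E=20  F=16
Turnaround times: A=48, B=27, C=7, D=41, E=20, F=16
Average turnaround = (48+27+7+41+20+16) / 6 = 159/6 = 26.50

26.50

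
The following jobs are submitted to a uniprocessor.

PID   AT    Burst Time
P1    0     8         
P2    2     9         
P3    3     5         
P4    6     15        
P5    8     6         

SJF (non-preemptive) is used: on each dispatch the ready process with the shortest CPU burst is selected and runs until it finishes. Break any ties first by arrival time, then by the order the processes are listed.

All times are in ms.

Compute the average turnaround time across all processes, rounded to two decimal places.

Schedule: | P1 0-8 | P3 8-13 | P5 13-19 | P2 19-28 | P4 28-43 |
Completion: P1=8  P2=28  P3=13  P4=43  P5=19
Turnaround (C−A): P1=8  P2=26  P3=10  P4=37  P5=11
Turnaround times: P1=8, P2=26, P3=10, P4=37, P5=11
Average turnaround = (8+26+10+37+11) / 5 = 92/5 = 18.40

18.40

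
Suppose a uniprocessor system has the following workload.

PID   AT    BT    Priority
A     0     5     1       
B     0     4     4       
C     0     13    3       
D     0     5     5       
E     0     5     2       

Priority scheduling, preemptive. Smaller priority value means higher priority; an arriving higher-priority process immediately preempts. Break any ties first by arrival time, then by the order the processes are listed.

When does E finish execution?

Timeline: | A 0-5 | E 5-10 | C 10-23 | B 23-27 | D 27-32 |
Completion: A=5  B=27  C=23  D=32  E=10
Turnaround (C−A): A=5  B=27  C=23  D=32  E=10

10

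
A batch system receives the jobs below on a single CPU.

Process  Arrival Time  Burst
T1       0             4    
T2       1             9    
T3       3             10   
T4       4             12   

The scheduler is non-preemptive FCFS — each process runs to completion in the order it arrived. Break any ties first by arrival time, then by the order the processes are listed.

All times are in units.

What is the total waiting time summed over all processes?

32

Gantt: | T1 0-4 | T2 4-13 | T3 13-23 | T4 23-35 |
Completion: T1=4  T2=13  T3=23  T4=35
Turnaround (C−A): T1=4  T2=12  T3=20  T4=31
Waiting = turnaround − burst: T1=0, T2=3, T3=10, T4=19
Total waiting = 0 + 3 + 10 + 19 = 32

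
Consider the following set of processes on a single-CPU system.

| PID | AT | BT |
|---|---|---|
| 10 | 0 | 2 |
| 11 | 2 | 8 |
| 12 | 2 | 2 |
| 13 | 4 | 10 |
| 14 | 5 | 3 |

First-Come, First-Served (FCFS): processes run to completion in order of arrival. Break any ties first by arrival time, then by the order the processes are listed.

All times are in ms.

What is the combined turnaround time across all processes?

Timeline: | 10 0-2 | 11 2-10 | 12 10-12 | 13 12-22 | 14 22-25 |
Completion: 10=2  11=10  12=12  13=22  14=25
Turnaround (C−A): 10=2  11=8  12=10  13=18  14=20
Turnaround = completion − arrival: 10=2, 11=8, 12=10, 13=18, 14=20
Total turnaround = 2 + 8 + 10 + 18 + 20 = 58

58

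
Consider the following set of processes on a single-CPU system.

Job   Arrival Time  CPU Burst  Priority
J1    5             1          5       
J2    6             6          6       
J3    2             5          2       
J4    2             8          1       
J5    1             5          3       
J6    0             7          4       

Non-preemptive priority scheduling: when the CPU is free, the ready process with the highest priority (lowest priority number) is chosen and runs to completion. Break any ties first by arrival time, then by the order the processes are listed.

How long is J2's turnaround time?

Timeline: | J6 0-7 | J4 7-15 | J3 15-20 | J5 20-25 | J1 25-26 | J2 26-32 |
Completion: J1=26  J2=32  J3=20  J4=15  J5=25  J6=7
Turnaround (C−A): J1=21  J2=26  J3=18  J4=13  J5=24  J6=7
Turnaround(J2) = completion − arrival = 32 − 6 = 26

26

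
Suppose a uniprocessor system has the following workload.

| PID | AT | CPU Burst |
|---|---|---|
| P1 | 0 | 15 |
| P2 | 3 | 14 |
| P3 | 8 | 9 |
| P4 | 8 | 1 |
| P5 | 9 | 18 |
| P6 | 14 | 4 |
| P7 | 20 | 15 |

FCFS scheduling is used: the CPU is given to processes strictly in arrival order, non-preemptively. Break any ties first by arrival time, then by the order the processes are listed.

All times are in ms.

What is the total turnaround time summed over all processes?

Gantt: | P1 0-15 | P2 15-29 | P3 29-38 | P4 38-39 | P5 39-57 | P6 57-61 | P7 61-76 |
Completion: P1=15  P2=29  P3=38  P4=39  P5=57  P6=61  P7=76
Turnaround (C−A): P1=15  P2=26  P3=30  P4=31  P5=48  P6=47  P7=56
Turnaround = completion − arrival: P1=15, P2=26, P3=30, P4=31, P5=48, P6=47, P7=56
Total turnaround = 15 + 26 + 30 + 31 + 48 + 47 + 56 = 253

253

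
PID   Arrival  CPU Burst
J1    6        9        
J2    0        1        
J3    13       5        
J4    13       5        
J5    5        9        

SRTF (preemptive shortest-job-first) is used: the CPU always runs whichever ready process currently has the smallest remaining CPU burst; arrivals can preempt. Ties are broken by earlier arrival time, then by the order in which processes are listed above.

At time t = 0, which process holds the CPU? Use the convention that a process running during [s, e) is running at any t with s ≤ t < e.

Gantt: | J2 0-1 | idle 1-5 | J5 5-14 | J3 14-19 | J4 19-24 | J1 24-33 |
Completion: J1=33  J2=1  J3=19  J4=24  J5=14
Turnaround (C−A): J1=27  J2=1  J3=6  J4=11  J5=9

J2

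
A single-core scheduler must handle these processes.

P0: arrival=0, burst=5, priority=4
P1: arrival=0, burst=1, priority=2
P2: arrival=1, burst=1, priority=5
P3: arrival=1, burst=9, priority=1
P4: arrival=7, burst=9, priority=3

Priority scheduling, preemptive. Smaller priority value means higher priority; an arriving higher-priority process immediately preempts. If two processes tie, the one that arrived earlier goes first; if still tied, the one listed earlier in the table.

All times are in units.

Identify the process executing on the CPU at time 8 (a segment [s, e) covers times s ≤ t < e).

Schedule: | P1 0-1 | P3 1-10 | P4 10-19 | P0 19-24 | P2 24-25 |
Completion: P0=24  P1=1  P2=25  P3=10  P4=19
Turnaround (C−A): P0=24  P1=1  P2=24  P3=9  P4=12

P3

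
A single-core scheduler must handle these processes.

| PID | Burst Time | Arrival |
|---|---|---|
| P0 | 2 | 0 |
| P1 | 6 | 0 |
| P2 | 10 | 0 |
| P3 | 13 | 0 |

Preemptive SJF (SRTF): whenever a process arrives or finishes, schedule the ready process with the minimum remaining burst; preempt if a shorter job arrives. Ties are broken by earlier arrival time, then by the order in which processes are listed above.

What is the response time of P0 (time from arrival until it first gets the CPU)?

Gantt: | P0 0-2 | P1 2-8 | P2 8-18 | P3 18-31 |
Completion: P0=2  P1=8  P2=18  P3=31
Turnaround (C−A): P0=2  P1=8  P2=18  P3=31
Response(P0) = first start − arrival = 0 − 0 = 0

0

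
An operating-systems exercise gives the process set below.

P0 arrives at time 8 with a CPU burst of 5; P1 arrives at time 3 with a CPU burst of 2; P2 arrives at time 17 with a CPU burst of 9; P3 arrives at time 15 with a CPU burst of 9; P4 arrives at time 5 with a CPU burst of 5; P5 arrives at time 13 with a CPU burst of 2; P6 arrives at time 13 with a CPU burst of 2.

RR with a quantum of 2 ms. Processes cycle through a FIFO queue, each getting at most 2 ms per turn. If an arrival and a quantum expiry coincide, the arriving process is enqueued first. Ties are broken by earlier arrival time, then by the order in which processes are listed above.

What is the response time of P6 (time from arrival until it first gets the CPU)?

3

Schedule: | idle 0-3 | P1 3-5 | P4 5-9 | P0 9-11 | P4 11-12 | P0 12-14 | P5 14-16 | P6 16-18 | P0 18-19 | P3 19-21 | P2 21-23 | P3 23-25 | P2 25-27 | P3 27-29 | P2 29-31 | P3 31-33 | P2 33-35 | P3 35-36 | P2 36-37 |
Completion: P0=19  P1=5  P2=37  P3=36  P4=12  P5=16  P6=18
Response(P6) = first start − arrival = 16 − 13 = 3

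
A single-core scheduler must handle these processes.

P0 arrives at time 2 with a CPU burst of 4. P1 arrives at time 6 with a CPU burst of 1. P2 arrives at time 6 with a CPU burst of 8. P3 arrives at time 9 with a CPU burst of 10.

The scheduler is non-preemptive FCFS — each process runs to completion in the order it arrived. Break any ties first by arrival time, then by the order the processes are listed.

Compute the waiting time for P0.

Schedule: | idle 0-2 | P0 2-6 | P1 6-7 | P2 7-15 | P3 15-25 |
Completion: P0=6  P1=7  P2=15  P3=25
Waiting(P0) = turnaround − burst = 4 − 4 = 0

0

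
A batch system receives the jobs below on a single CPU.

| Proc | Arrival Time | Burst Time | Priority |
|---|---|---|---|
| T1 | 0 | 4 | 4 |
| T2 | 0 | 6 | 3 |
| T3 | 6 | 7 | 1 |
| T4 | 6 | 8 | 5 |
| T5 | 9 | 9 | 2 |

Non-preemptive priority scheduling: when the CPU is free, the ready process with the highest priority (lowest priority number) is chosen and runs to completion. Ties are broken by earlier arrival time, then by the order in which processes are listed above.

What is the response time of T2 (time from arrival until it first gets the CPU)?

0

Timeline: | T2 0-6 | T3 6-13 | T5 13-22 | T1 22-26 | T4 26-34 |
Completion: T1=26  T2=6  T3=13  T4=34  T5=22
Response(T2) = first start − arrival = 0 − 0 = 0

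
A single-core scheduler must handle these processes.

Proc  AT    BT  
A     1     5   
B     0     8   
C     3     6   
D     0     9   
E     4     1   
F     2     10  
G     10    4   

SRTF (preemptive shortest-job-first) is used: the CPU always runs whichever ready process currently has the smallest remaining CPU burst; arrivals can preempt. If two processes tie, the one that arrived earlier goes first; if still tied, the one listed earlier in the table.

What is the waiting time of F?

31

Schedule: | B 0-1 | A 1-4 | E 4-5 | A 5-7 | C 7-13 | G 13-17 | B 17-24 | D 24-33 | F 33-43 |
Completion: A=7  B=24  C=13  D=33  E=5  F=43  G=17
Turnaround (C−A): A=6  B=24  C=10  D=33  E=1  F=41  G=7
Waiting(F) = turnaround − burst = 41 − 10 = 31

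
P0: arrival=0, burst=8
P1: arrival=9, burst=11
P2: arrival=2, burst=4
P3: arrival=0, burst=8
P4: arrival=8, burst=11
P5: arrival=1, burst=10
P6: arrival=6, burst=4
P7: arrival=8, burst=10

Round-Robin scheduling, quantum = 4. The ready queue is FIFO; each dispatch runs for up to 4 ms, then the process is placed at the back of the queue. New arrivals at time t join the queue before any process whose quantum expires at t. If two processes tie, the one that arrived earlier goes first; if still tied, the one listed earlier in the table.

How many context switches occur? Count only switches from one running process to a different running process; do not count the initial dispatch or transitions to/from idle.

17

Gantt: | P0 0-4 | P3 4-8 | P5 8-12 | P2 12-16 | P0 16-20 | P6 20-24 | P4 24-28 | P7 28-32 | P3 32-36 | P1 36-40 | P5 40-44 | P4 44-48 | P7 48-52 | P1 52-56 | P5 56-58 | P4 58-61 | P7 61-63 | P1 63-66 |
Completion: P0=20  P1=66  P2=16  P3=36  P4=61  P5=58  P6=24  P7=63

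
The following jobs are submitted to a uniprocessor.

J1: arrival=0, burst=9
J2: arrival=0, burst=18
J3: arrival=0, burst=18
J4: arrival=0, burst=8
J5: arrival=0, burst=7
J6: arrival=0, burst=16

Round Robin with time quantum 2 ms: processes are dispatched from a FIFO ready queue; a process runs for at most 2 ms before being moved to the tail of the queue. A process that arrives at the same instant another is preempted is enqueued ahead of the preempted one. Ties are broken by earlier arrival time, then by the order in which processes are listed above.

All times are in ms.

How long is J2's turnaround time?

74

Schedule: | J1 0-2 | J2 2-4 | J3 4-6 | J4 6-8 | J5 8-10 | J6 10-12 | J1 12-14 | J2 14-16 | J3 16-18 | J4 18-20 | J5 20-22 | J6 22-24 | J1 24-26 | J2 26-28 | J3 28-30 | J4 30-32 | J5 32-34 | J6 34-36 | J1 36-38 | J2 38-40 | J3 40-42 | J4 42-44 | J5 44-45 | J6 45-47 | J1 47-48 | J2 48-50 | J3 50-52 | J6 52-54 | J2 54-56 | J3 56-58 | J6 58-60 | J2 60-62 | J3 62-64 | J6 64-66 | J2 66-68 | J3 68-70 | J6 70-72 | J2 72-74 | J3 74-76 |
Completion: J1=48  J2=74  J3=76  J4=44  J5=45  J6=72
Turnaround (C−A): J1=48  J2=74  J3=76  J4=44  J5=45  J6=72
Turnaround(J2) = completion − arrival = 74 − 0 = 74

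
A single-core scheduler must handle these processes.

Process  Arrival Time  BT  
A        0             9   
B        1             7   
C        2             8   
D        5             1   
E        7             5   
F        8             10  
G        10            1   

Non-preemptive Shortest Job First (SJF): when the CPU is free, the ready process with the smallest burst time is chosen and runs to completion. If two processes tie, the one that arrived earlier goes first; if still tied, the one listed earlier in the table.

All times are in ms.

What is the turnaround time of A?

Timeline: | A 0-9 | D 9-10 | G 10-11 | E 11-16 | B 16-23 | C 23-31 | F 31-41 |
Completion: A=9  B=23  C=31  D=10  E=16  F=41  G=11
Turnaround (C−A): A=9  B=22  C=29  D=5  E=9  F=33  G=1
Turnaround(A) = completion − arrival = 9 − 0 = 9

9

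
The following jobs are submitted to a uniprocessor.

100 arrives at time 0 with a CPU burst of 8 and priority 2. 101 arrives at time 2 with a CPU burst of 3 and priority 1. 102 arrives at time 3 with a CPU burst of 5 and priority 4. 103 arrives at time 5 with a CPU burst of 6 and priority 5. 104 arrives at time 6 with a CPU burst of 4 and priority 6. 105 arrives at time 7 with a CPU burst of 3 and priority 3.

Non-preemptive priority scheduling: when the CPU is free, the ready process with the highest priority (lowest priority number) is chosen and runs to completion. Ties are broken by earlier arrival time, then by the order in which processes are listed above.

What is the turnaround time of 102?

Timeline: | 100 0-8 | 101 8-11 | 105 11-14 | 102 14-19 | 103 19-25 | 104 25-29 |
Completion: 100=8  101=11  102=19  103=25  104=29  105=14
Turnaround(102) = completion − arrival = 19 − 3 = 16

16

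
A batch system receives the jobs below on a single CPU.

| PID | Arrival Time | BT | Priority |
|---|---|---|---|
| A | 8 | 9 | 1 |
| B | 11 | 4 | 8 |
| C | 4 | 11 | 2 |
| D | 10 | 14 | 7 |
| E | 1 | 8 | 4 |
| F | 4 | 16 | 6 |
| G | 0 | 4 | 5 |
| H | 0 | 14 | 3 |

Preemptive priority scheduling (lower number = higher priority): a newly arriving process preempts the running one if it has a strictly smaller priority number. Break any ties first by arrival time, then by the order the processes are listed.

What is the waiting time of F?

42

Gantt: | H 0-4 | C 4-8 | A 8-17 | C 17-24 | H 24-34 | E 34-42 | G 42-46 | F 46-62 | D 62-76 | B 76-80 |
Completion: A=17  B=80  C=24  D=76  E=42  F=62  G=46  H=34
Turnaround (C−A): A=9  B=69  C=20  D=66  E=41  F=58  G=46  H=34
Waiting(F) = turnaround − burst = 58 − 16 = 42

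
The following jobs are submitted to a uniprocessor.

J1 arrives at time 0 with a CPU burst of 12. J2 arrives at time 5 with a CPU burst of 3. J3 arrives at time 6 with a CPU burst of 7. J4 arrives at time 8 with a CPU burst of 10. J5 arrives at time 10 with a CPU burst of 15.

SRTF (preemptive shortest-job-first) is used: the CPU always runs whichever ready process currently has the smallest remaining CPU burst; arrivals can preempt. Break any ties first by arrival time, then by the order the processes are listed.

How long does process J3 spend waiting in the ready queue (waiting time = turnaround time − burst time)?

Timeline: | J1 0-5 | J2 5-8 | J1 8-15 | J3 15-22 | J4 22-32 | J5 32-47 |
Completion: J1=15  J2=8  J3=22  J4=32  J5=47
Waiting(J3) = turnaround − burst = 16 − 7 = 9

9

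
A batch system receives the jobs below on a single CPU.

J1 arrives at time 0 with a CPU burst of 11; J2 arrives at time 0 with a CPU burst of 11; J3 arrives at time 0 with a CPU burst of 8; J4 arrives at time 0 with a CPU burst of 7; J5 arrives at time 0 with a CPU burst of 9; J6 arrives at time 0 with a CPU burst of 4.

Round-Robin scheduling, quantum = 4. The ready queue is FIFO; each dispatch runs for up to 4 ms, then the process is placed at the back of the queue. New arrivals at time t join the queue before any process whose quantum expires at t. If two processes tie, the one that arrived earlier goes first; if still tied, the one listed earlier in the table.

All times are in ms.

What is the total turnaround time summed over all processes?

Schedule: | J1 0-4 | J2 4-8 | J3 8-12 | J4 12-16 | J5 16-20 | J6 20-24 | J1 24-28 | J2 28-32 | J3 32-36 | J4 36-39 | J5 39-43 | J1 43-46 | J2 46-49 | J5 49-50 |
Completion: J1=46  J2=49  J3=36  J4=39  J5=50  J6=24
Turnaround (C−A): J1=46  J2=49  J3=36  J4=39  J5=50  J6=24
Turnaround = completion − arrival: J1=46, J2=49, J3=36, J4=39, J5=50, J6=24
Total turnaround = 46 + 49 + 36 + 39 + 50 + 24 = 244

244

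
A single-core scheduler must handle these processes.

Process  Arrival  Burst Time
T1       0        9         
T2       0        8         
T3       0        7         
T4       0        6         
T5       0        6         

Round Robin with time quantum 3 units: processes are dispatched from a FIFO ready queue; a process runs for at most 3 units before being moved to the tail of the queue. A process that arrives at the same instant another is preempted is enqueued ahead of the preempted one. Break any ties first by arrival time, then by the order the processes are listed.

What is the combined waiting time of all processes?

Schedule: | T1 0-3 | T2 3-6 | T3 6-9 | T4 9-12 | T5 12-15 | T1 15-18 | T2 18-21 | T3 21-24 | T4 24-27 | T5 27-30 | T1 30-33 | T2 33-35 | T3 35-36 |
Completion: T1=33  T2=35  T3=36  T4=27  T5=30
Waiting = turnaround − burst: T1=24, T2=27, T3=29, T4=21, T5=24
Total waiting = 24 + 27 + 29 + 21 + 24 = 125

125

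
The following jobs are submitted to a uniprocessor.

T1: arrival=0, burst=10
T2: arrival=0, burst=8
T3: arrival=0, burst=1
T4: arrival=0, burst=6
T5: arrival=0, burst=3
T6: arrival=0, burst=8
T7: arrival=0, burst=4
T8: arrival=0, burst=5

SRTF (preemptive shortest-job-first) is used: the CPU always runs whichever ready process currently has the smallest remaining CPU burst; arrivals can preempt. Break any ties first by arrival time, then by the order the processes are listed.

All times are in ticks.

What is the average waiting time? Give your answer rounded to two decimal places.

13.38

Timeline: | T3 0-1 | T5 1-4 | T7 4-8 | T8 8-13 | T4 13-19 | T2 19-27 | T6 27-35 | T1 35-45 |
Completion: T1=45  T2=27  T3=1  T4=19  T5=4  T6=35  T7=8  T8=13
Waiting times: T1=35, T2=19, T3=0, T4=13, T5=1, T6=27, T7=4, T8=8
Average waiting = (35+19+0+13+1+27+4+8) / 8 = 107/8 = 13.38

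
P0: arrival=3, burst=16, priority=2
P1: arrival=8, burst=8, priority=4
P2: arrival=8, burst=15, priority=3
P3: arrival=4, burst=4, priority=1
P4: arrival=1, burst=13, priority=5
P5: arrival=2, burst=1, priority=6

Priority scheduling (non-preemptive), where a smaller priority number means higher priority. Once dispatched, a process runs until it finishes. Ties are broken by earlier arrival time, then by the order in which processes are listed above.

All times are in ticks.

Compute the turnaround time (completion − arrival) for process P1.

Gantt: | idle 0-1 | P4 1-14 | P3 14-18 | P0 18-34 | P2 34-49 | P1 49-57 | P5 57-58 |
Completion: P0=34  P1=57  P2=49  P3=18  P4=14  P5=58
Turnaround(P1) = completion − arrival = 57 − 8 = 49

49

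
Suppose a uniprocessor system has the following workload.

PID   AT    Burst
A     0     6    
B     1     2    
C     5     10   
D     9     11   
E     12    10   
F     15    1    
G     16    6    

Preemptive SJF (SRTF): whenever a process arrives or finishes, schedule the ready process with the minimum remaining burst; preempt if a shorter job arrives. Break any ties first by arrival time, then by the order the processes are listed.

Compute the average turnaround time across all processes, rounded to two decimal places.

Gantt: | A 0-1 | B 1-3 | A 3-8 | C 8-15 | F 15-16 | C 16-19 | G 19-25 | E 25-35 | D 35-46 |
Completion: A=8  B=3  C=19  D=46  E=35  F=16  G=25
Turnaround times: A=8, B=2, C=14, D=37, E=23, F=1, G=9
Average turnaround = (8+2+14+37+23+1+9) / 7 = 94/7 = 13.43

13.43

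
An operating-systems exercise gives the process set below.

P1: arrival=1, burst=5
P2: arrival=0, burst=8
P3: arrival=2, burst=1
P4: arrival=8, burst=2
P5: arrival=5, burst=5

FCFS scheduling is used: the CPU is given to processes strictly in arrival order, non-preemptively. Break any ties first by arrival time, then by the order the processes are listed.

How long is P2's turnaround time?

8

Timeline: | P2 0-8 | P1 8-13 | P3 13-14 | P5 14-19 | P4 19-21 |
Completion: P1=13  P2=8  P3=14  P4=21  P5=19
Turnaround (C−A): P1=12  P2=8  P3=12  P4=13  P5=14
Turnaround(P2) = completion − arrival = 8 − 0 = 8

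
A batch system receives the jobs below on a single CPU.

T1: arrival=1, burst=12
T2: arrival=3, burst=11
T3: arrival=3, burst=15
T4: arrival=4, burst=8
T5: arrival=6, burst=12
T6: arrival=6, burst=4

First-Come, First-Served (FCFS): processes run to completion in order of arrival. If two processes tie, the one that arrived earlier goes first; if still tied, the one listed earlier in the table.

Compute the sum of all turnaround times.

222

Gantt: | idle 0-1 | T1 1-13 | T2 13-24 | T3 24-39 | T4 39-47 | T5 47-59 | T6 59-63 |
Completion: T1=13  T2=24  T3=39  T4=47  T5=59  T6=63
Turnaround = completion − arrival: T1=12, T2=21, T3=36, T4=43, T5=53, T6=57
Total turnaround = 12 + 21 + 36 + 43 + 53 + 57 = 222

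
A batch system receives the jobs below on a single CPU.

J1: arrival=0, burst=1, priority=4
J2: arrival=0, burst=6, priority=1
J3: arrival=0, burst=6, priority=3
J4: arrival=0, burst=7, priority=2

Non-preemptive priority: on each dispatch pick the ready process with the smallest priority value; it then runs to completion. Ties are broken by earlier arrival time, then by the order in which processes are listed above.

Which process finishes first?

Timeline: | J2 0-6 | J4 6-13 | J3 13-19 | J1 19-20 |
Completion: J1=20  J2=6  J3=19  J4=13
Finish order: J2 → J4 → J3 → J1

J2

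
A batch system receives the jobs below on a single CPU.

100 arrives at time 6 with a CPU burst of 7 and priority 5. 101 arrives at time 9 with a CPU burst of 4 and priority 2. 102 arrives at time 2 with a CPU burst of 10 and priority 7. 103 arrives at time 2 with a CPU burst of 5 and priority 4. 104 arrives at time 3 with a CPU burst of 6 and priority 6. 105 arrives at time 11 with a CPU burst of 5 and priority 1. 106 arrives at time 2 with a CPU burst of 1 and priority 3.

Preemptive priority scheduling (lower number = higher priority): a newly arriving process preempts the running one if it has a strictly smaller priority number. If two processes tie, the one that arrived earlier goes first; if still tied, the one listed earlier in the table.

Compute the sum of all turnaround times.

Gantt: | idle 0-2 | 106 2-3 | 103 3-8 | 100 8-9 | 101 9-11 | 105 11-16 | 101 16-18 | 100 18-24 | 104 24-30 | 102 30-40 |
Completion: 100=24  101=18  102=40  103=8  104=30  105=16  106=3
Turnaround (C−A): 100=18  101=9  102=38  103=6  104=27  105=5  106=1
Turnaround = completion − arrival: 100=18, 101=9, 102=38, 103=6, 104=27, 105=5, 106=1
Total turnaround = 18 + 9 + 38 + 6 + 27 + 5 + 1 = 104

104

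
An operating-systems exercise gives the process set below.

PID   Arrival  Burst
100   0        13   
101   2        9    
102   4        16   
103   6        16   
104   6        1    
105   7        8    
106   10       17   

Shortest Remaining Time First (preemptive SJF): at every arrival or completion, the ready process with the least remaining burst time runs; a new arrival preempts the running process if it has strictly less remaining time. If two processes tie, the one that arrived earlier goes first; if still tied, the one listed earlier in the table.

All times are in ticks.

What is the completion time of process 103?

Schedule: | 100 0-2 | 101 2-6 | 104 6-7 | 101 7-12 | 105 12-20 | 100 20-31 | 102 31-47 | 103 47-63 | 106 63-80 |
Completion: 100=31  101=12  102=47  103=63  104=7  105=20  106=80

63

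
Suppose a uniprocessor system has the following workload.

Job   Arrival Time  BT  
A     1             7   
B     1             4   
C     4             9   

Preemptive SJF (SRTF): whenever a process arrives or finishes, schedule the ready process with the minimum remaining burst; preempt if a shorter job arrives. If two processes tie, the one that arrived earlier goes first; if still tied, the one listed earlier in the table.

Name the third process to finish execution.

C

Gantt: | idle 0-1 | B 1-5 | A 5-12 | C 12-21 |
Completion: A=12  B=5  C=21
Finish order: B → A → C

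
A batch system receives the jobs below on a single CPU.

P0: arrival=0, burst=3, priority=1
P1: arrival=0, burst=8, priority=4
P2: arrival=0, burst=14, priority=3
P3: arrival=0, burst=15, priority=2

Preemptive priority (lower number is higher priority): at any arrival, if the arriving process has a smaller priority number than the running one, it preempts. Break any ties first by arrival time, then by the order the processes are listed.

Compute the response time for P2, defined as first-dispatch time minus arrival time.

18

Schedule: | P0 0-3 | P3 3-18 | P2 18-32 | P1 32-40 |
Completion: P0=3  P1=40  P2=32  P3=18
Response(P2) = first start − arrival = 18 − 0 = 18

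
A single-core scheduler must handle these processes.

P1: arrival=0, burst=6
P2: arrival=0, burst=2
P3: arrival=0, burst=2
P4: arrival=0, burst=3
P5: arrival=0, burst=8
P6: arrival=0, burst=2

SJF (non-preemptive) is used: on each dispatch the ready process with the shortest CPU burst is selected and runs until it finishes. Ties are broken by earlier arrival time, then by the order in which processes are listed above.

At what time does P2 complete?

2

Gantt: | P2 0-2 | P3 2-4 | P6 4-6 | P4 6-9 | P1 9-15 | P5 15-23 |
Completion: P1=15  P2=2  P3=4  P4=9  P5=23  P6=6
Turnaround (C−A): P1=15  P2=2  P3=4  P4=9  P5=23  P6=6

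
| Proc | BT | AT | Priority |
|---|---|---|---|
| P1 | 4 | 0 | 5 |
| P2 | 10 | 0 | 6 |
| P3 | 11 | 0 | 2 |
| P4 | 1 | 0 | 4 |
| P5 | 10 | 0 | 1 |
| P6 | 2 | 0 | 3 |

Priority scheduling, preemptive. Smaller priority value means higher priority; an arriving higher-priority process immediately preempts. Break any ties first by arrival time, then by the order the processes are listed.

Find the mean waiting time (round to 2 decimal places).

Timeline: | P5 0-10 | P3 10-21 | P6 21-23 | P4 23-24 | P1 24-28 | P2 28-38 |
Completion: P1=28  P2=38  P3=21  P4=24  P5=10  P6=23
Turnaround (C−A): P1=28  P2=38  P3=21  P4=24  P5=10  P6=23
Waiting times: P1=24, P2=28, P3=10, P4=23, P5=0, P6=21
Average waiting = (24+28+10+23+0+21) / 6 = 106/6 = 17.67

17.67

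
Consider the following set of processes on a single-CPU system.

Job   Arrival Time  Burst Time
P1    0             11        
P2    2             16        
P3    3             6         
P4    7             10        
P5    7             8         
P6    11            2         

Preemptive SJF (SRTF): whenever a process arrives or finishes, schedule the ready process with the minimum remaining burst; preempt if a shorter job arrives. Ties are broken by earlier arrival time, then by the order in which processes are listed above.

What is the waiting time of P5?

Timeline: | P1 0-3 | P3 3-9 | P1 9-11 | P6 11-13 | P1 13-19 | P5 19-27 | P4 27-37 | P2 37-53 |
Completion: P1=19  P2=53  P3=9  P4=37  P5=27  P6=13
Waiting(P5) = turnaround − burst = 20 − 8 = 12

12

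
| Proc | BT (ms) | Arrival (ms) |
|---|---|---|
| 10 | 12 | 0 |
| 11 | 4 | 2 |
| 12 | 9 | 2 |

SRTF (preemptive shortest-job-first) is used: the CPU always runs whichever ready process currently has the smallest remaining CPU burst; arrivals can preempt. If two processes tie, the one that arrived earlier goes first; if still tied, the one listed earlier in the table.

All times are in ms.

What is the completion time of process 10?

Schedule: | 10 0-2 | 11 2-6 | 12 6-15 | 10 15-25 |
Completion: 10=25  11=6  12=15

25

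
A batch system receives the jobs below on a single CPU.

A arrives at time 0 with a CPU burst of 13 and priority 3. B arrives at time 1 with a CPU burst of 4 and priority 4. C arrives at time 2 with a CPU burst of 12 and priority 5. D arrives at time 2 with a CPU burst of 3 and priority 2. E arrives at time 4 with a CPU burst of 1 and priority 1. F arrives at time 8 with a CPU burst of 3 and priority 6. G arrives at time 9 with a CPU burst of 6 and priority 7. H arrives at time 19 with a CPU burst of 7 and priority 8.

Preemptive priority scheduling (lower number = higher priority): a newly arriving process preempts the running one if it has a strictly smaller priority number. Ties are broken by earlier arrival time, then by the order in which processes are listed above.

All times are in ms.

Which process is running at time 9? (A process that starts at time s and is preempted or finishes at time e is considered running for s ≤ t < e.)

A

Schedule: | A 0-2 | D 2-4 | E 4-5 | D 5-6 | A 6-17 | B 17-21 | C 21-33 | F 33-36 | G 36-42 | H 42-49 |
Completion: A=17  B=21  C=33  D=6  E=5  F=36  G=42  H=49
Turnaround (C−A): A=17  B=20  C=31  D=4  E=1  F=28  G=33  H=30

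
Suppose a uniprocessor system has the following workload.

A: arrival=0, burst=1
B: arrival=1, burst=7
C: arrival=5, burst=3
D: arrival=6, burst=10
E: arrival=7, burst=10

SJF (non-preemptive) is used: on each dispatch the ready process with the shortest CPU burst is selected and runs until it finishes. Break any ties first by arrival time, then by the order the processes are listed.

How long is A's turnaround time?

Timeline: | A 0-1 | B 1-8 | C 8-11 | D 11-21 | E 21-31 |
Completion: A=1  B=8  C=11  D=21  E=31
Turnaround (C−A): A=1  B=7  C=6  D=15  E=24
Turnaround(A) = completion − arrival = 1 − 0 = 1

1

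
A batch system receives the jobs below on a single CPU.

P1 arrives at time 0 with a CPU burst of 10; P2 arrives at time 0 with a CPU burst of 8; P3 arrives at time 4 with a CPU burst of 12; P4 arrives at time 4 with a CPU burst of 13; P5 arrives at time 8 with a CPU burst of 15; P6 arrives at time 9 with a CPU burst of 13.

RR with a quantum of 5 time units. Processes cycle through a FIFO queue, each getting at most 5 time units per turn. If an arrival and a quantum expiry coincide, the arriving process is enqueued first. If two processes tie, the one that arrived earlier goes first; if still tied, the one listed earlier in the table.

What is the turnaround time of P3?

Timeline: | P1 0-5 | P2 5-10 | P3 10-15 | P4 15-20 | P1 20-25 | P5 25-30 | P6 30-35 | P2 35-38 | P3 38-43 | P4 43-48 | P5 48-53 | P6 53-58 | P3 58-60 | P4 60-63 | P5 63-68 | P6 68-71 |
Completion: P1=25  P2=38  P3=60  P4=63  P5=68  P6=71
Turnaround(P3) = completion − arrival = 60 − 4 = 56

56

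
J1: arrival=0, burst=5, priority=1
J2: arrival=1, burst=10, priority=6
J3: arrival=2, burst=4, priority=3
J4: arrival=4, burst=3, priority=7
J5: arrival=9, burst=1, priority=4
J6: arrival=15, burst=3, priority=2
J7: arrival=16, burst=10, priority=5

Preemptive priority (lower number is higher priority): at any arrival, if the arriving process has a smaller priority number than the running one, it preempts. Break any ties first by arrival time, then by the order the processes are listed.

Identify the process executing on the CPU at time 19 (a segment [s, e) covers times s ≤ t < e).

J7

Timeline: | J1 0-5 | J3 5-9 | J5 9-10 | J2 10-15 | J6 15-18 | J7 18-28 | J2 28-33 | J4 33-36 |
Completion: J1=5  J2=33  J3=9  J4=36  J5=10  J6=18  J7=28
Turnaround (C−A): J1=5  J2=32  J3=7  J4=32  J5=1  J6=3  J7=12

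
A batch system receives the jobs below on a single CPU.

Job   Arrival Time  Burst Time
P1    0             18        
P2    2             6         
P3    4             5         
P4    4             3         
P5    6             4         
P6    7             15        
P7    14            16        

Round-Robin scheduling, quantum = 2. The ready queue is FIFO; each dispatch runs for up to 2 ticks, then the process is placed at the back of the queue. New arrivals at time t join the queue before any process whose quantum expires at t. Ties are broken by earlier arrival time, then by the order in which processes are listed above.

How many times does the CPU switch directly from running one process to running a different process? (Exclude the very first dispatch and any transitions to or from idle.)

34

Gantt: | P1 0-2 | P2 2-4 | P1 4-6 | P3 6-8 | P4 8-10 | P2 10-12 | P5 12-14 | P1 14-16 | P6 16-18 | P3 18-20 | P4 20-21 | P2 21-23 | P7 23-25 | P5 25-27 | P1 27-29 | P6 29-31 | P3 31-32 | P7 32-34 | P1 34-36 | P6 36-38 | P7 38-40 | P1 40-42 | P6 42-44 | P7 44-46 | P1 46-48 | P6 48-50 | P7 50-52 | P1 52-54 | P6 54-56 | P7 56-58 | P1 58-60 | P6 60-62 | P7 62-64 | P6 64-65 | P7 65-67 |
Completion: P1=60  P2=23  P3=32  P4=21  P5=27  P6=65  P7=67
Turnaround (C−A): P1=60  P2=21  P3=28  P4=17  P5=21  P6=58  P7=53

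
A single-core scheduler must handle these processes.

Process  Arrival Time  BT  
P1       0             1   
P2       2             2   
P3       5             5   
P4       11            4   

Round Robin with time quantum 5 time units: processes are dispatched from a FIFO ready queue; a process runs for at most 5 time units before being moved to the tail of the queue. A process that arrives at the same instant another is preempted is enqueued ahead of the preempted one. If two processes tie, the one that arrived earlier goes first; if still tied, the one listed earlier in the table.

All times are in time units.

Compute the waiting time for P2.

Timeline: | P1 0-1 | idle 1-2 | P2 2-4 | idle 4-5 | P3 5-10 | idle 10-11 | P4 11-15 |
Completion: P1=1  P2=4  P3=10  P4=15
Turnaround (C−A): P1=1  P2=2  P3=5  P4=4
Waiting(P2) = turnaround − burst = 2 − 2 = 0

0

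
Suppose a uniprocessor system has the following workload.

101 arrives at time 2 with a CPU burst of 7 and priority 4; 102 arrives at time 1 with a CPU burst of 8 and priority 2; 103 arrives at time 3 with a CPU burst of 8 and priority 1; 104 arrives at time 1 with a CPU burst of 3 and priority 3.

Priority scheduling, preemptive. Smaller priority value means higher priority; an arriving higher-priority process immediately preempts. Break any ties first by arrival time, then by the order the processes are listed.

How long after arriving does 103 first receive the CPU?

0

Timeline: | idle 0-1 | 102 1-3 | 103 3-11 | 102 11-17 | 104 17-20 | 101 20-27 |
Completion: 101=27  102=17  103=11  104=20
Turnaround (C−A): 101=25  102=16  103=8  104=19
Response(103) = first start − arrival = 3 − 3 = 0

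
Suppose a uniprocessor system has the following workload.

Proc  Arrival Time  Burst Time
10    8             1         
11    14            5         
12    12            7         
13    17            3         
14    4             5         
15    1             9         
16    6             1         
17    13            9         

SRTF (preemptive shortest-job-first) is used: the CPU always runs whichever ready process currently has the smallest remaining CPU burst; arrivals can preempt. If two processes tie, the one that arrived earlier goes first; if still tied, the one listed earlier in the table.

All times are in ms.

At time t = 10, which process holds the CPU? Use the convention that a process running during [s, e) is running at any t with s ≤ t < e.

14

Gantt: | idle 0-1 | 15 1-4 | 14 4-6 | 16 6-7 | 14 7-8 | 10 8-9 | 14 9-11 | 15 11-17 | 13 17-20 | 11 20-25 | 12 25-32 | 17 32-41 |
Completion: 10=9  11=25  12=32  13=20  14=11  15=17  16=7  17=41
Turnaround (C−A): 10=1  11=11  12=20  13=3  14=7  15=16  16=1  17=28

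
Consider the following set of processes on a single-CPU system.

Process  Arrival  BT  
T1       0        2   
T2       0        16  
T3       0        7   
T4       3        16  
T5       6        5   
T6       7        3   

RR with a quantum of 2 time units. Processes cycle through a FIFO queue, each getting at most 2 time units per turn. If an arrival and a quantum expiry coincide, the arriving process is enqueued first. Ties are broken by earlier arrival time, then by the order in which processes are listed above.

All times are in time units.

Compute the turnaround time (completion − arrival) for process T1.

2

Gantt: | T1 0-2 | T2 2-4 | T3 4-6 | T4 6-8 | T2 8-10 | T5 10-12 | T3 12-14 | T6 14-16 | T4 16-18 | T2 18-20 | T5 20-22 | T3 22-24 | T6 24-25 | T4 25-27 | T2 27-29 | T5 29-30 | T3 30-31 | T4 31-33 | T2 33-35 | T4 35-37 | T2 37-39 | T4 39-41 | T2 41-43 | T4 43-45 | T2 45-47 | T4 47-49 |
Completion: T1=2  T2=47  T3=31  T4=49  T5=30  T6=25
Turnaround(T1) = completion − arrival = 2 − 0 = 2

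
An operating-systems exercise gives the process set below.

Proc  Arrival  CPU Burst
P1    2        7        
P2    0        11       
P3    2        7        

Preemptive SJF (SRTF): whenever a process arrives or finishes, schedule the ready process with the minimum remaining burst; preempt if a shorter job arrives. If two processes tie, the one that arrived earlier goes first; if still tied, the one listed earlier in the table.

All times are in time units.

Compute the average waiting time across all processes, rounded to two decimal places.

7.00

Gantt: | P2 0-2 | P1 2-9 | P3 9-16 | P2 16-25 |
Completion: P1=9  P2=25  P3=16
Turnaround (C−A): P1=7  P2=25  P3=14
Waiting times: P1=0, P2=14, P3=7
Average waiting = (0+14+7) / 3 = 21/3 = 7.00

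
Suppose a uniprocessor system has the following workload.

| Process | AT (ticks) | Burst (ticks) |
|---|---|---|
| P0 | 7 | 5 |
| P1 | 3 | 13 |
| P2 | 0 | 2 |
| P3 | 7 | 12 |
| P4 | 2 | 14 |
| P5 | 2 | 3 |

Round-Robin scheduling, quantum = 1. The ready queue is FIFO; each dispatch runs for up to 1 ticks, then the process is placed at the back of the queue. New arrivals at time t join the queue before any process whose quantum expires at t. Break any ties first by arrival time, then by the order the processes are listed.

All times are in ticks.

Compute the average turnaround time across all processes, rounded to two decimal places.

27.33

Timeline: | P2 0-2 | P4 2-3 | P5 3-4 | P1 4-5 | P4 5-6 | P5 6-7 | P1 7-8 | P4 8-9 | P0 9-10 | P3 10-11 | P5 11-12 | P1 12-13 | P4 13-14 | P0 14-15 | P3 15-16 | P1 16-17 | P4 17-18 | P0 18-19 | P3 19-20 | P1 20-21 | P4 21-22 | P0 22-23 | P3 23-24 | P1 24-25 | P4 25-26 | P0 26-27 | P3 27-28 | P1 28-29 | P4 29-30 | P3 30-31 | P1 31-32 | P4 32-33 | P3 33-34 | P1 34-35 | P4 35-36 | P3 36-37 | P1 37-38 | P4 38-39 | P3 39-40 | P1 40-41 | P4 41-42 | P3 42-43 | P1 43-44 | P4 44-45 | P3 45-46 | P1 46-47 | P4 47-48 | P3 48-49 |
Completion: P0=27  P1=47  P2=2  P3=49  P4=48  P5=12
Turnaround times: P0=20, P1=44, P2=2, P3=42, P4=46, P5=10
Average turnaround = (20+44+2+42+46+10) / 6 = 164/6 = 27.33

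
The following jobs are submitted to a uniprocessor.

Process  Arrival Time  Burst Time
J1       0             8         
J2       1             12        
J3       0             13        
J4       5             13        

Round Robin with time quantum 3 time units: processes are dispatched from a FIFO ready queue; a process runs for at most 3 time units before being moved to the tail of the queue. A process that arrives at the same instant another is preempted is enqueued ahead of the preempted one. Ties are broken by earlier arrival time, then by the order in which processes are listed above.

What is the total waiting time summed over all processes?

Gantt: | J1 0-3 | J3 3-6 | J2 6-9 | J1 9-12 | J4 12-15 | J3 15-18 | J2 18-21 | J1 21-23 | J4 23-26 | J3 26-29 | J2 29-32 | J4 32-35 | J3 35-38 | J2 38-41 | J4 41-44 | J3 44-45 | J4 45-46 |
Completion: J1=23  J2=41  J3=45  J4=46
Turnaround (C−A): J1=23  J2=40  J3=45  J4=41
Waiting = turnaround − burst: J1=15, J2=28, J3=32, J4=28
Total waiting = 15 + 28 + 32 + 28 = 103

103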